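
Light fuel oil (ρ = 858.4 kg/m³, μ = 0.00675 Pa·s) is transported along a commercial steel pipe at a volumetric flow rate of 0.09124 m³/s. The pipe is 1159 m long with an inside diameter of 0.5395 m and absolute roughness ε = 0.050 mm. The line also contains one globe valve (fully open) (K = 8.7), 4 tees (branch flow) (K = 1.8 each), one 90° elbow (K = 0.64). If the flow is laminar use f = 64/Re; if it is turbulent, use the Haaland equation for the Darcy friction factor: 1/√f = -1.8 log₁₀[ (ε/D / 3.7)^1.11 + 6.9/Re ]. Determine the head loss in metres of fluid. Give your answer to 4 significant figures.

h_f ≈ 0.5531 m

Cross-sectional area A = πD²/4 = π(0.5395)²/4 = 0.2286 m²; mean velocity V = Q/A = 0.09124/0.2286 = 0.3991 m/s.
Reynolds number Re = ρVD/μ = 858.4 · 0.3991 · 0.5395 / 0.00675 = 2.738e+04.
Re > 4000 → turbulent. Relative roughness ε/D = 5e-05/0.5395 = 9.27e-05. Haaland: 1/√f = -1.8 log₁₀[(9.27e-05/3.7)^1.11 + 6.9/2.738e+04] = -1.8 log₁₀[7.81e-06 + 0.000252] = 6.454, so f = 0.02401.
Total minor-loss coefficient ΣK = 1·8.7 + 4·1.8 + 1·0.64 = 16.5.
ΔP = [f·L/D + ΣK]·(ρV²/2) = [0.02401·1159/0.5395 + 16.5]·(858.4·0.3991²/2) = [51.58 + 16.5]·68.37 = 4658 Pa.
Head loss h_f = ΔP/(ρg) = 4658/(858.4·9.81) = 0.5531 m.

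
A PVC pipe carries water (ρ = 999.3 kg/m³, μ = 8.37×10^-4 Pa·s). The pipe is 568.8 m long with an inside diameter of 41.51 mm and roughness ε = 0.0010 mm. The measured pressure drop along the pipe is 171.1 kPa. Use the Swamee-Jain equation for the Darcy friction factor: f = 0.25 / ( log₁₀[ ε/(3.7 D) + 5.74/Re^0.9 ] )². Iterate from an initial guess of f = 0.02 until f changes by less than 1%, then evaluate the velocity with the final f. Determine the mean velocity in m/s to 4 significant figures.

Rearranging Darcy-Weisbach: V = √(2·ΔP·D/(f·L·ρ)). With ε/D = 1e-06/0.04151 = 2.41e-05, iterate starting from f = 0.02:
  f = 0.02 → V = √(2·1.711e+05·0.04151/(0.02·568.8·999.3)) = 1.118 m/s; Re = ρVD/μ = 5.54e+04; f → 0.02039
  f = 0.02039 → V = 1.107 m/s; Re = 5.486e+04; f → 0.02044
Converged (Δf/f < 1%). With the final f = 0.02044: V = √(2·1.711e+05·0.04151/(0.02044·568.8·999.3)) = 1.106 m/s.

V ≈ 1.106 m/s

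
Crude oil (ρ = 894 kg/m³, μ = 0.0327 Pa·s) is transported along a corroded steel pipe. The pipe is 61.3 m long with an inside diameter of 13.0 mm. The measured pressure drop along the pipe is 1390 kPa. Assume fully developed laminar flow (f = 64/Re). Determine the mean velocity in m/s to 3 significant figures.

For laminar flow, f = 64/Re with Re = ρVD/μ, so Darcy-Weisbach reduces to ΔP = 32μLV/D². Solving for V: V = ΔP·D²/(32μL) = 1.39e+06·(0.013)²/(32·0.0327·61.3) = 3.662 m/s.
Check: Re = ρVD/μ = 894·3.662·0.013/0.0327 = 1302 < 2300, so the laminar assumption holds.

V ≈ 3.66 m/s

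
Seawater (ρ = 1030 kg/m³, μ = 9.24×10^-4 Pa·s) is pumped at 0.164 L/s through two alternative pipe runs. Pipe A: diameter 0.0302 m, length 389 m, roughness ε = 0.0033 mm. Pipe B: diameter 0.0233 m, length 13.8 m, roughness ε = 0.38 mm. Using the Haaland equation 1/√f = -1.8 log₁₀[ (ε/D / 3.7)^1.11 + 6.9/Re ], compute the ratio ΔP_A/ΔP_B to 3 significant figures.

Pipe A: V = Q/A = 0.000164/0.0007163 = 0.2289 m/s; Re = 7707; ε/D = 0.000109; Haaland → f = 0.03332; ΔP_A = f(L/D)(ρV²/2) = 1.159e+04 Pa.
Pipe B: V = Q/A = 0.000164/0.0004264 = 0.3846 m/s; Re = 9990; ε/D = 0.0163; Haaland → f = 0.04914; ΔP_B = f(L/D)(ρV²/2) = 2217 Pa.
ΔP_A/ΔP_B = 1.159e+04/2217 = 5.22.

ΔP_A/ΔP_B ≈ 5.22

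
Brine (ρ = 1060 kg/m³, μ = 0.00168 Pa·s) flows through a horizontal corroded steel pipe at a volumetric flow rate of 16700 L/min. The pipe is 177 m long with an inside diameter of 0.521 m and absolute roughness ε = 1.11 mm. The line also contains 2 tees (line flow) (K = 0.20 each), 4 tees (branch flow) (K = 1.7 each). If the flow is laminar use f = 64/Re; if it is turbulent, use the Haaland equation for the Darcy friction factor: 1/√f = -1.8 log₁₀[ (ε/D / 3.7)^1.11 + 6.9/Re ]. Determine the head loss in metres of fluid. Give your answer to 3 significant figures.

h_f ≈ 1.34 m

Q = 16700 L/min = 16700/60000 = 0.2783 m³/s.
Cross-sectional area A = πD²/4 = π(0.521)²/4 = 0.2132 m²; mean velocity V = Q/A = 0.2783/0.2132 = 1.306 m/s.
Reynolds number Re = ρVD/μ = 1060 · 1.306 · 0.521 / 0.00168 = 4.292e+05.
Re > 4000 → turbulent. Relative roughness ε/D = 0.00111/0.521 = 0.00213. Haaland: 1/√f = -1.8 log₁₀[(0.00213/3.7)^1.11 + 6.9/4.292e+05] = -1.8 log₁₀[0.000253 + 1.61e-05] = 6.425, so f = 0.02423.
Total minor-loss coefficient ΣK = 2·0.2 + 4·1.7 = 7.2.
ΔP = [f·L/D + ΣK]·(ρV²/2) = [0.02423·177/0.521 + 7.2]·(1060·1.306²/2) = [8.23 + 7.2]·903.4 = 1.394e+04 Pa.
Head loss h_f = ΔP/(ρg) = 1.394e+04/(1060·9.81) = 1.34 m.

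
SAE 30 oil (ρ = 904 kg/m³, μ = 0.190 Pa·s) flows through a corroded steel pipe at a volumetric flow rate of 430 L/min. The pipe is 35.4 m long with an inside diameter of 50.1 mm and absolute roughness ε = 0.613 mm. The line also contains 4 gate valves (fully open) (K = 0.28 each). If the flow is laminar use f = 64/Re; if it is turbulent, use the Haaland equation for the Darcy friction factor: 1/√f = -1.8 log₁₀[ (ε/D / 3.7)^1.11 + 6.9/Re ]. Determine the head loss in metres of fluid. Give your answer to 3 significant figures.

h_f ≈ 35.9 m

Q = 430 L/min = 430/60000 = 0.007167 m³/s.
Cross-sectional area A = πD²/4 = π(0.0501)²/4 = 0.001971 m²; mean velocity V = Q/A = 0.007167/0.001971 = 3.635 m/s.
Reynolds number Re = ρVD/μ = 904 · 3.635 · 0.0501 / 0.19 = 866.6.
Re < 2300 → laminar flow, so f = 64/Re = 64/866.6 = 0.07385 (the turbulent correlation is not needed).
Total minor-loss coefficient ΣK = 4·0.28 = 1.12.
ΔP = [f·L/D + ΣK]·(ρV²/2) = [0.07385·35.4/0.0501 + 1.12]·(904·3.635²/2) = [52.18 + 1.12]·5974 = 3.184e+05 Pa.
Head loss h_f = ΔP/(ρg) = 3.184e+05/(904·9.81) = 35.9 m.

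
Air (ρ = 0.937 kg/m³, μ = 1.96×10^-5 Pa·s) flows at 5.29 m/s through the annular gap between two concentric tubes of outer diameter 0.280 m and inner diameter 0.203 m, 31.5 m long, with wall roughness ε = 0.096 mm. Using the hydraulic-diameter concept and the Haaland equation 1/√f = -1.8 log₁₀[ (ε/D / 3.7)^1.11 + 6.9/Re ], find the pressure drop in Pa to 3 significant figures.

ΔP ≈ 151 Pa

Hydraulic diameter D_h = 4A/P = D_o - D_i = 0.28 - 0.203 = 0.077 m.
Re = ρVD_h/μ = 0.937·5.29·0.077/1.96e-05 = 1.947e+04.
ε/D_h = 9.6e-05/0.077 = 0.00125; Haaland gives 1/√f = -1.8 log₁₀[0.00014+0.000354] = 5.951, so f = 0.02824.
ΔP = f(L/D_h)(ρV²/2) = 0.02824·31.5/0.077·13.11 = 151.4 Pa.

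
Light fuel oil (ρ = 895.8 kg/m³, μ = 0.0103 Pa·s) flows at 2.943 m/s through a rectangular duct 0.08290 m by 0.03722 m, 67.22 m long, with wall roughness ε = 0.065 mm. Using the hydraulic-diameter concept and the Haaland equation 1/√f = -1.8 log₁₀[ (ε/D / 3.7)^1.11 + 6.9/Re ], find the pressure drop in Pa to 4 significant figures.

ΔP ≈ 155300 Pa

Hydraulic diameter D_h = 4A/P = 4·(0.0829·0.03722)/(2·(0.0829+0.03722)) = 0.01234/0.2402 = 0.05137 m.
Re = ρVD_h/μ = 895.8·2.943·0.05137/0.0103 = 1.315e+04.
ε/D_h = 6.5e-05/0.05137 = 0.00127; Haaland gives 1/√f = -1.8 log₁₀[0.000142+0.000525] = 5.717, so f = 0.0306.
ΔP = f(L/D_h)(ρV²/2) = 0.0306·67.22/0.05137·3879 = 1.553e+05 Pa.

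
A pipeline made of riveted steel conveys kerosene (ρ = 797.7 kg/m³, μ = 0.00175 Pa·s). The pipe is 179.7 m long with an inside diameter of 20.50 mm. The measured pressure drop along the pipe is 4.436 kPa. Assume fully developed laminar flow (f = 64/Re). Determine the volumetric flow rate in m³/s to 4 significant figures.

Q ≈ 6.114×10^-5 m³/s

For laminar flow, f = 64/Re with Re = ρVD/μ, so Darcy-Weisbach reduces to ΔP = 32μLV/D². Solving for V: V = ΔP·D²/(32μL) = 4436·(0.0205)²/(32·0.00175·179.7) = 0.1853 m/s.
Check: Re = ρVD/μ = 797.7·0.1853·0.0205/0.00175 = 1731 < 2300, so the laminar assumption holds.
Q = V·A = 0.1853·(π/4·0.0205²) = 6.114e-05 m³/s = 6.114×10^-5 m³/s.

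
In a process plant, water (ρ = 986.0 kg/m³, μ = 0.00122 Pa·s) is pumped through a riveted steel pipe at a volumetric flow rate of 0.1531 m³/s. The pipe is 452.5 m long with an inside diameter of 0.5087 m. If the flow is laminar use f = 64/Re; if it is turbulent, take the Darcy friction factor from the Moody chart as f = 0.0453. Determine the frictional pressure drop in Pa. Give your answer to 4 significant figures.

ΔP ≈ 11270 Pa

Cross-sectional area A = πD²/4 = π(0.5087)²/4 = 0.2032 m²; mean velocity V = Q/A = 0.1531/0.2032 = 0.7533 m/s.
Reynolds number Re = ρVD/μ = 986 · 0.7533 · 0.5087 / 0.00122 = 3.097e+05.
Re > 4000 → turbulent; use the Moody-chart value f = 0.0453.
Darcy-Weisbach: ΔP = f(L/D)(ρV²/2) = 0.0453·(452.5/0.5087)·(986·0.7533²/2) = 0.0453·889.5·279.8 = 1.127e+04 Pa.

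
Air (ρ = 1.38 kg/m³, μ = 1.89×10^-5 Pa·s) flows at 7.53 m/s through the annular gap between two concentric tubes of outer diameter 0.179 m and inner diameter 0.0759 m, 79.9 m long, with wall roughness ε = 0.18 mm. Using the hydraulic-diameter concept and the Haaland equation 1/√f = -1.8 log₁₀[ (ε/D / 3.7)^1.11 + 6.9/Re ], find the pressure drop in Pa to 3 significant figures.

Hydraulic diameter D_h = 4A/P = D_o - D_i = 0.179 - 0.0759 = 0.1031 m.
Re = ρVD_h/μ = 1.38·7.53·0.1031/1.89e-05 = 5.669e+04.
ε/D_h = 0.00018/0.1031 = 0.00175; Haaland gives 1/√f = -1.8 log₁₀[0.000203+0.000122] = 6.279, so f = 0.02537.
ΔP = f(L/D_h)(ρV²/2) = 0.02537·79.9/0.1031·39.12 = 769.1 Pa.

ΔP ≈ 769 Pa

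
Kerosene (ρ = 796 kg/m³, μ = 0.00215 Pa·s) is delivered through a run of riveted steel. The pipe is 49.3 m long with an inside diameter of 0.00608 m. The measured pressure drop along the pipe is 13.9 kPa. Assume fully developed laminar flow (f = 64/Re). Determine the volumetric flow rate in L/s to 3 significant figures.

Q ≈ 0.00440 L/s

For laminar flow, f = 64/Re with Re = ρVD/μ, so Darcy-Weisbach reduces to ΔP = 32μLV/D². Solving for V: V = ΔP·D²/(32μL) = 1.39e+04·(0.00608)²/(32·0.00215·49.3) = 0.1515 m/s.
Check: Re = ρVD/μ = 796·0.1515·0.00608/0.00215 = 341 < 2300, so the laminar assumption holds.
Q = V·A = 0.1515·(π/4·0.00608²) = 4.398e-06 m³/s = 0.00440 L/s.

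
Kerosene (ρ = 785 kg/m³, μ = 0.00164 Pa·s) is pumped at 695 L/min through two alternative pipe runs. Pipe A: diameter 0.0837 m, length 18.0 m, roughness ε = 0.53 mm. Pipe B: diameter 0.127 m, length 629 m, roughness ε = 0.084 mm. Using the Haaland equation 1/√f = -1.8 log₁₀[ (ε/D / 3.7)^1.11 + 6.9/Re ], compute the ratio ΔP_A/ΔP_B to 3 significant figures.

Pipe A: V = Q/A = 0.01158/0.005502 = 2.105 m/s; Re = 8.434e+04; ε/D = 0.00633; Haaland → f = 0.03359; ΔP_A = f(L/D)(ρV²/2) = 1.257e+04 Pa.
Pipe B: V = Q/A = 0.01158/0.01267 = 0.9144 m/s; Re = 5.559e+04; ε/D = 0.000661; Haaland → f = 0.02238; ΔP_B = f(L/D)(ρV²/2) = 3.637e+04 Pa.
ΔP_A/ΔP_B = 1.257e+04/3.637e+04 = 0.346.

ΔP_A/ΔP_B ≈ 0.346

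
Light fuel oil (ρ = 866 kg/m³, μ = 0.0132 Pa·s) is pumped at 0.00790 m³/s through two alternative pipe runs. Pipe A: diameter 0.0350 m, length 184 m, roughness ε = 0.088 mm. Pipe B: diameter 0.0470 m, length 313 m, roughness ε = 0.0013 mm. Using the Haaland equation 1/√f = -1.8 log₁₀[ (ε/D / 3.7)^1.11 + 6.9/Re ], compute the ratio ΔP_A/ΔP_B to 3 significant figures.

ΔP_A/ΔP_B ≈ 2.79

Pipe A: V = Q/A = 0.0079/0.0009621 = 8.211 m/s; Re = 1.885e+04; ε/D = 0.00251; Haaland → f = 0.03065; ΔP_A = f(L/D)(ρV²/2) = 4.703e+06 Pa.
Pipe B: V = Q/A = 0.0079/0.001735 = 4.553 m/s; Re = 1.404e+04; ε/D = 2.77e-05; Haaland → f = 0.02823; ΔP_B = f(L/D)(ρV²/2) = 1.688e+06 Pa.
ΔP_A/ΔP_B = 4.703e+06/1.688e+06 = 2.79.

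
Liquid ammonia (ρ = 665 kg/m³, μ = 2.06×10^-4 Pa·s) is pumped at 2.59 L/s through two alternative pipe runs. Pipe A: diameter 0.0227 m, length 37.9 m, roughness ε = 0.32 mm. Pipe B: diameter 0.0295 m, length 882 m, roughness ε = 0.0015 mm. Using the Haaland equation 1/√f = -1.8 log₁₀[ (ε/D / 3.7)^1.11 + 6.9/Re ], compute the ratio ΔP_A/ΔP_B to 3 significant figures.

ΔP_A/ΔP_B ≈ 0.476

Pipe A: V = Q/A = 0.00259/0.0004047 = 6.4 m/s; Re = 4.69e+05; ε/D = 0.0141; Haaland → f = 0.0429; ΔP_A = f(L/D)(ρV²/2) = 9.755e+05 Pa.
Pipe B: V = Q/A = 0.00259/0.0006835 = 3.789 m/s; Re = 3.609e+05; ε/D = 5.08e-05; Haaland → f = 0.01436; ΔP_B = f(L/D)(ρV²/2) = 2.05e+06 Pa.
ΔP_A/ΔP_B = 9.755e+05/2.05e+06 = 0.476.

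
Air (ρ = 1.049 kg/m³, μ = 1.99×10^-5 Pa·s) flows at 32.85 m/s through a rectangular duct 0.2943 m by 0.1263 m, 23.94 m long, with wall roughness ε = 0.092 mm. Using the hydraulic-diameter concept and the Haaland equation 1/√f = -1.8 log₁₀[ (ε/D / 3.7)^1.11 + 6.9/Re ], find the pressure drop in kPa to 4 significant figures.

ΔP ≈ 1.393 kPa

Hydraulic diameter D_h = 4A/P = 4·(0.2943·0.1263)/(2·(0.2943+0.1263)) = 0.1487/0.8412 = 0.1767 m.
Re = ρVD_h/μ = 1.049·32.85·0.1767/1.99e-05 = 3.061e+05.
ε/D_h = 9.2e-05/0.1767 = 0.000521; Haaland gives 1/√f = -1.8 log₁₀[5.3e-05+2.25e-05] = 7.419, so f = 0.01817.
ΔP = f(L/D_h)(ρV²/2) = 0.01817·23.94/0.1767·566 = 1393 Pa.
ΔP = 1.393 kPa.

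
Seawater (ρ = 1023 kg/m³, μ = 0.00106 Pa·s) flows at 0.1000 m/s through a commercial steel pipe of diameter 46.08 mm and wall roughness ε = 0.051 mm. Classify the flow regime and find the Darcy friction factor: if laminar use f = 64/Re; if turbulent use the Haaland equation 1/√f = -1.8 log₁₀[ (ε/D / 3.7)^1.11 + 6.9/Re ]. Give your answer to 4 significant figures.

Re = ρVD/μ = 1023·0.1·0.04608/0.00106 = 4447.
Re > 4000 → turbulent. ε/D = 5.1e-05/0.04608 = 0.00111; Haaland: 1/√f = -1.8 log₁₀[0.000123 + 0.00155] = 4.997, so f = 0.04004.

f ≈ 0.04004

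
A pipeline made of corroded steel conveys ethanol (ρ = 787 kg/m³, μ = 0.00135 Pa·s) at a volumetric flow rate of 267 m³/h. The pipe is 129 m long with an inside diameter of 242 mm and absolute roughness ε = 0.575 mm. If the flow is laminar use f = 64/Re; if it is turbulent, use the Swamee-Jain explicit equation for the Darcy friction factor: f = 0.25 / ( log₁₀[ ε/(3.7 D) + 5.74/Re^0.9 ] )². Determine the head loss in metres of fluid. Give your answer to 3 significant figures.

Q = 267 m³/h = 267/3600 = 0.07417 m³/s.
Cross-sectional area A = πD²/4 = π(0.242)²/4 = 0.046 m²; mean velocity V = Q/A = 0.07417/0.046 = 1.612 m/s.
Reynolds number Re = ρVD/μ = 787 · 1.612 · 0.242 / 0.00135 = 2.275e+05.
Re > 4000 → turbulent. Relative roughness ε/D = 0.000575/0.242 = 0.00238. Swamee-Jain: f = 0.25/(log₁₀[0.00238/3.7 + 5.74/2.275e+05^0.9])² = 0.25/(log₁₀[0.000642 + 8.66e-05])² = 0.25/(-3.137)² = 0.0254.
Darcy-Weisbach: ΔP = f(L/D)(ρV²/2) = 0.0254·(129/0.242)·(787·1.612²/2) = 0.0254·533.1·1023 = 1.385e+04 Pa.
Head loss h_f = ΔP/(ρg) = 1.385e+04/(787·9.81) = 1.79 m.

h_f ≈ 1.79 m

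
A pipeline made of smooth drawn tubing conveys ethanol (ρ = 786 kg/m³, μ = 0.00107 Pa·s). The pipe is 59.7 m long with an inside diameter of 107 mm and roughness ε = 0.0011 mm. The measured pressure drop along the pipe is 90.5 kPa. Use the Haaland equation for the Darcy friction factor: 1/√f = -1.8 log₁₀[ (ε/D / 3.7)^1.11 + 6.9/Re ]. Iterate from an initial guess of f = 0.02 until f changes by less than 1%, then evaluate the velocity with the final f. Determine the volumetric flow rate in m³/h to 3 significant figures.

Q ≈ 179 m³/h

Rearranging Darcy-Weisbach: V = √(2·ΔP·D/(f·L·ρ)). With ε/D = 1.1e-06/0.107 = 1.03e-05, iterate starting from f = 0.02:
  f = 0.02 → V = √(2·9.05e+04·0.107/(0.02·59.7·786)) = 4.543 m/s; Re = ρVD/μ = 3.571e+05; f → 0.01398
  f = 0.01398 → V = 5.434 m/s; Re = 4.271e+05; f → 0.01354
  f = 0.01354 → V = 5.52 m/s; Re = 4.339e+05; f → 0.01351
Converged (Δf/f < 1%). With the final f = 0.01351: V = √(2·9.05e+04·0.107/(0.01351·59.7·786)) = 5.528 m/s.
Q = V·A = 5.528·(π/4·0.107²) = 0.04971 m³/s = 179 m³/h.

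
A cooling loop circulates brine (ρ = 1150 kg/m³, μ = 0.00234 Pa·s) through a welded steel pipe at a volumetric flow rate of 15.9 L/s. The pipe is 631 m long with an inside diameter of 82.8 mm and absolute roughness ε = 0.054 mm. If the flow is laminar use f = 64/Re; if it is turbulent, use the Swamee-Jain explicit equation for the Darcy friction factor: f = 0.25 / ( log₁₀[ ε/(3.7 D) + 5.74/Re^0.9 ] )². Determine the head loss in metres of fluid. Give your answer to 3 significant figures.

Q = 15.9 L/s = 15.9/1000 = 0.0159 m³/s.
Cross-sectional area A = πD²/4 = π(0.0828)²/4 = 0.005385 m²; mean velocity V = Q/A = 0.0159/0.005385 = 2.953 m/s.
Reynolds number Re = ρVD/μ = 1150 · 2.953 · 0.0828 / 0.00234 = 1.202e+05.
Re > 4000 → turbulent. Relative roughness ε/D = 5.4e-05/0.0828 = 0.000652. Swamee-Jain: f = 0.25/(log₁₀[0.000652/3.7 + 5.74/1.202e+05^0.9])² = 0.25/(log₁₀[0.000176 + 0.000154])² = 0.25/(-3.481)² = 0.02063.
Darcy-Weisbach: ΔP = f(L/D)(ρV²/2) = 0.02063·(631/0.0828)·(1150·2.953²/2) = 0.02063·7621·5014 = 7.882e+05 Pa.
Head loss h_f = ΔP/(ρg) = 7.882e+05/(1150·9.81) = 69.9 m.

h_f ≈ 69.9 m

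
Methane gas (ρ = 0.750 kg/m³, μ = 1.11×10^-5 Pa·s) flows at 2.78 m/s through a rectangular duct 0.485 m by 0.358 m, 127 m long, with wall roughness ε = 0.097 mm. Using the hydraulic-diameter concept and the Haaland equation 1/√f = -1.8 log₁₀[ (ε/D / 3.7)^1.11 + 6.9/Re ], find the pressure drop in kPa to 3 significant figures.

ΔP ≈ 0.0176 kPa

Hydraulic diameter D_h = 4A/P = 4·(0.485·0.358)/(2·(0.485+0.358)) = 0.6945/1.686 = 0.4119 m.
Re = ρVD_h/μ = 0.75·2.78·0.4119/1.11e-05 = 7.738e+04.
ε/D_h = 9.7e-05/0.4119 = 0.000235; Haaland gives 1/√f = -1.8 log₁₀[2.2e-05+8.92e-05] = 7.117, so f = 0.01974.
ΔP = f(L/D_h)(ρV²/2) = 0.01974·127/0.4119·2.898 = 17.64 Pa.
ΔP = 0.0176 kPa.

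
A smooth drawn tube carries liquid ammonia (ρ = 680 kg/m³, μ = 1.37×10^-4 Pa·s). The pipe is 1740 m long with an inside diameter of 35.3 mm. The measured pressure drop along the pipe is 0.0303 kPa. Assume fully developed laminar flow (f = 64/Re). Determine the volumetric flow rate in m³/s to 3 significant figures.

For laminar flow, f = 64/Re with Re = ρVD/μ, so Darcy-Weisbach reduces to ΔP = 32μLV/D². Solving for V: V = ΔP·D²/(32μL) = 30.3·(0.0353)²/(32·0.000137·1740) = 0.00495 m/s.
Check: Re = ρVD/μ = 680·0.00495·0.0353/0.000137 = 867.2 < 2300, so the laminar assumption holds.
Q = V·A = 0.00495·(π/4·0.0353²) = 4.844e-06 m³/s = 4.84×10^-6 m³/s.

Q ≈ 4.84×10^-6 m³/s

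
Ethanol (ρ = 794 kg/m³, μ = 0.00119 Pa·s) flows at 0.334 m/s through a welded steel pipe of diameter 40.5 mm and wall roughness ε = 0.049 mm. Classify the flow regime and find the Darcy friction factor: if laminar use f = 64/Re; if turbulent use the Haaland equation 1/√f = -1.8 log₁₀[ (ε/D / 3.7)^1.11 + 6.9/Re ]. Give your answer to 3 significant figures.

f ≈ 0.0333

Re = ρVD/μ = 794·0.334·0.0405/0.00119 = 9026.
Re > 4000 → turbulent. ε/D = 4.9e-05/0.0405 = 0.00121; Haaland: 1/√f = -1.8 log₁₀[0.000135 + 0.000764] = 5.483, so f = 0.03327.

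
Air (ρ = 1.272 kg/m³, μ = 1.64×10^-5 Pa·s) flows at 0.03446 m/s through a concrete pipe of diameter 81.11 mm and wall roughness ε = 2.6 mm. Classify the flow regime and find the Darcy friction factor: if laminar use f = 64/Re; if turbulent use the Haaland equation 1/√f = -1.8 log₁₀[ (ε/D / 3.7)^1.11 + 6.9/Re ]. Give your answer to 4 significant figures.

f ≈ 0.2952

Re = ρVD/μ = 1.272·0.03446·0.08111/1.64e-05 = 216.8.
Re < 2300 → laminar, so f = 64/Re = 0.2952 (roughness is irrelevant in laminar flow).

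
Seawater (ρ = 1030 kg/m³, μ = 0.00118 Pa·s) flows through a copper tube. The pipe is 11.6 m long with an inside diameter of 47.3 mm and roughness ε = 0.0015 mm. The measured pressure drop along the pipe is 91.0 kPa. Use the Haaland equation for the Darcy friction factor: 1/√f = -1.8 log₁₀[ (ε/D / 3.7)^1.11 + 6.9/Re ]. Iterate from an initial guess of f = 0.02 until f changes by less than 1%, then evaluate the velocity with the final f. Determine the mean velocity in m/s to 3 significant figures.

V ≈ 7.00 m/s

Rearranging Darcy-Weisbach: V = √(2·ΔP·D/(f·L·ρ)). With ε/D = 1.5e-06/0.0473 = 3.17e-05, iterate starting from f = 0.02:
  f = 0.02 → V = √(2·9.1e+04·0.0473/(0.02·11.6·1030)) = 6.002 m/s; Re = ρVD/μ = 2.478e+05; f → 0.01511
  f = 0.01511 → V = 6.906 m/s; Re = 2.851e+05; f → 0.01474
  f = 0.01474 → V = 6.991 m/s; Re = 2.886e+05; f → 0.01471
Converged (Δf/f < 1%). With the final f = 0.01471: V = √(2·9.1e+04·0.0473/(0.01471·11.6·1030)) = 6.998 m/s.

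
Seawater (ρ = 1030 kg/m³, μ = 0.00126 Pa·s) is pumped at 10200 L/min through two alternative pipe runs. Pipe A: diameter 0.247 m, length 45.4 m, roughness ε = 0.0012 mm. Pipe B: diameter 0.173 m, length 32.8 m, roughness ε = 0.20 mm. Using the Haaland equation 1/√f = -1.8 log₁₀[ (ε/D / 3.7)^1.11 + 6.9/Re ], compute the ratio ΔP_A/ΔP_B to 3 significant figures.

Pipe A: V = Q/A = 0.17/0.04792 = 3.548 m/s; Re = 7.164e+05; ε/D = 4.86e-06; Haaland → f = 0.01233; ΔP_A = f(L/D)(ρV²/2) = 1.469e+04 Pa.
Pipe B: V = Q/A = 0.17/0.02351 = 7.232 m/s; Re = 1.023e+06; ε/D = 0.00116; Haaland → f = 0.02062; ΔP_B = f(L/D)(ρV²/2) = 1.053e+05 Pa.
ΔP_A/ΔP_B = 1.469e+04/1.053e+05 = 0.139.

ΔP_A/ΔP_B ≈ 0.139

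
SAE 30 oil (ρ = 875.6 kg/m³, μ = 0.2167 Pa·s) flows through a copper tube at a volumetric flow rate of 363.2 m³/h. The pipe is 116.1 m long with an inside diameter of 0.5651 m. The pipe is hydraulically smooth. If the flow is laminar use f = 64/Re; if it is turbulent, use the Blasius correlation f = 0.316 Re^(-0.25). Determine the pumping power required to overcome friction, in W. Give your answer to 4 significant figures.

Q = 363.2 m³/h = 363.2/3600 = 0.1009 m³/s.
Cross-sectional area A = πD²/4 = π(0.5651)²/4 = 0.2508 m²; mean velocity V = Q/A = 0.1009/0.2508 = 0.4023 m/s.
Reynolds number Re = ρVD/μ = 875.6 · 0.4023 · 0.5651 / 0.217 = 918.5.
Re < 2300 → laminar flow, so f = 64/Re = 64/918.5 = 0.06968 (the turbulent correlation is not needed).
Darcy-Weisbach: ΔP = f(L/D)(ρV²/2) = 0.06968·(116.1/0.5651)·(875.6·0.4023²/2) = 0.06968·205.5·70.84 = 1014 Pa.
Pumping power P = QΔP = 0.1009·1014 = 102.31 W = 102.3 W.

P ≈ 102.3 W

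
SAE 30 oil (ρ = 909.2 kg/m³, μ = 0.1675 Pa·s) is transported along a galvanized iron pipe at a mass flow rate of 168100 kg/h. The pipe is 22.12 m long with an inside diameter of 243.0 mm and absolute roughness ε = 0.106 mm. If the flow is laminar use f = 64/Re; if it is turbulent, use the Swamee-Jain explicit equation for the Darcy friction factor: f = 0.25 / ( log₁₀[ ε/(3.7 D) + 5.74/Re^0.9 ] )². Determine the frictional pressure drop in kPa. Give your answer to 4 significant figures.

ṁ = 168100 kg/h = 168100/3600 = 46.69 kg/s.
A = πD²/4 = π(0.243)²/4 = 0.04638 m²; mean velocity V = ṁ/(ρA) = 46.69/(909.2 · 0.04638) = 1.107 m/s.
Reynolds number Re = ρVD/μ = 909.2 · 1.107 · 0.243 / 0.168 = 1461.
Re < 2300 → laminar flow, so f = 64/Re = 64/1461 = 0.04382 (the turbulent correlation is not needed).
Darcy-Weisbach: ΔP = f(L/D)(ρV²/2) = 0.04382·(22.12/0.243)·(909.2·1.107²/2) = 0.04382·91.03·557.5 = 2224 Pa.
ΔP = 2224 Pa = 2.224 kPa.

ΔP ≈ 2.224 kPa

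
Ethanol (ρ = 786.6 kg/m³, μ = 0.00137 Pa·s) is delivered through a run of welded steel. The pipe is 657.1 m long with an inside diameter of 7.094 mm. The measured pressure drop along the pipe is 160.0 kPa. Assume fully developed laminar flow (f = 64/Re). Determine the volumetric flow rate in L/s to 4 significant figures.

Q ≈ 0.01105 L/s

For laminar flow, f = 64/Re with Re = ρVD/μ, so Darcy-Weisbach reduces to ΔP = 32μLV/D². Solving for V: V = ΔP·D²/(32μL) = 1.6e+05·(0.007094)²/(32·0.00137·657.1) = 0.2795 m/s.
Check: Re = ρVD/μ = 786.6·0.2795·0.007094/0.00137 = 1138 < 2300, so the laminar assumption holds.
Q = V·A = 0.2795·(π/4·0.007094²) = 1.105e-05 m³/s = 0.01105 L/s.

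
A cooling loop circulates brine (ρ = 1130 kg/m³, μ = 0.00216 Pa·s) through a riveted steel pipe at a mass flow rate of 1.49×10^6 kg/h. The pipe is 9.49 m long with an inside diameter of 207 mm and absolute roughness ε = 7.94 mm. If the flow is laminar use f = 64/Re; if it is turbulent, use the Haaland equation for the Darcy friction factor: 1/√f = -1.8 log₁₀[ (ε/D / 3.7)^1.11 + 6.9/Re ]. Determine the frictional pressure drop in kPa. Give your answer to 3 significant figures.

ṁ = 1.49×10^6 kg/h = 1.49×10^6/3600 = 413.9 kg/s.
A = πD²/4 = π(0.207)²/4 = 0.03365 m²; mean velocity V = ṁ/(ρA) = 413.9/(1130 · 0.03365) = 10.88 m/s.
Reynolds number Re = ρVD/μ = 1130 · 10.88 · 0.207 / 0.00216 = 1.179e+06.
Re > 4000 → turbulent. Relative roughness ε/D = 0.00794/0.207 = 0.0384. Haaland: 1/√f = -1.8 log₁₀[(0.0384/3.7)^1.11 + 6.9/1.179e+06] = -1.8 log₁₀[0.00627 + 5.85e-06] = 3.964, so f = 0.06364.
Darcy-Weisbach: ΔP = f(L/D)(ρV²/2) = 0.06364·(9.49/0.207)·(1130·10.88²/2) = 0.06364·45.85·6.693e+04 = 1.953e+05 Pa.
ΔP = 1.953e+05 Pa = 195 kPa.

ΔP ≈ 195 kPa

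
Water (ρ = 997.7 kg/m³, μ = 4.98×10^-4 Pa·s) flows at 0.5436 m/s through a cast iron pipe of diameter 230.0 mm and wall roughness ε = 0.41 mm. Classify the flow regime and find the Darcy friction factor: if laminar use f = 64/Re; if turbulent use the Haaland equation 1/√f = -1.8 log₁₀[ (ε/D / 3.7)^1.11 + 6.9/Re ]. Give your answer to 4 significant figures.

Re = ρVD/μ = 997.7·0.5436·0.23/0.000498 = 2.505e+05.
Re > 4000 → turbulent. ε/D = 0.00041/0.23 = 0.00178; Haaland: 1/√f = -1.8 log₁₀[0.000208 + 2.75e-05] = 6.53, so f = 0.02345.

f ≈ 0.02345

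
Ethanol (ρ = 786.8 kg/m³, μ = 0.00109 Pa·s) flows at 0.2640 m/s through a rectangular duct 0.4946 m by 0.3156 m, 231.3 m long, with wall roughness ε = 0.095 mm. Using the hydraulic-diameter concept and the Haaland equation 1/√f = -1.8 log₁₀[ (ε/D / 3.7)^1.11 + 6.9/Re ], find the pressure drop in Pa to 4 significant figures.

ΔP ≈ 328.7 Pa

Hydraulic diameter D_h = 4A/P = 4·(0.4946·0.3156)/(2·(0.4946+0.3156)) = 0.6244/1.62 = 0.3853 m.
Re = ρVD_h/μ = 786.8·0.264·0.3853/0.00109 = 7.343e+04.
ε/D_h = 9.5e-05/0.3853 = 0.000247; Haaland gives 1/√f = -1.8 log₁₀[2.31e-05+9.4e-05] = 7.077, so f = 0.01997.
ΔP = f(L/D_h)(ρV²/2) = 0.01997·231.3/0.3853·27.42 = 328.7 Pa.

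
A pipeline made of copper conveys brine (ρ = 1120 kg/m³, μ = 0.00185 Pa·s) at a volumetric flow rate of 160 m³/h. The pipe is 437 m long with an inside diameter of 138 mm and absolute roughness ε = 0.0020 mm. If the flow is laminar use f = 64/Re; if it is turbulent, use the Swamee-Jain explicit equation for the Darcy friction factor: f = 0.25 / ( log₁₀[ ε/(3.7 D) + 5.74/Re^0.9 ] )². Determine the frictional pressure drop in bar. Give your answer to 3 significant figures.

Q = 160 m³/h = 160/3600 = 0.04444 m³/s.
Cross-sectional area A = πD²/4 = π(0.138)²/4 = 0.01496 m²; mean velocity V = Q/A = 0.04444/0.01496 = 2.971 m/s.
Reynolds number Re = ρVD/μ = 1120 · 2.971 · 0.138 / 0.00185 = 2.483e+05.
Re > 4000 → turbulent. Relative roughness ε/D = 2e-06/0.138 = 1.45e-05. Swamee-Jain: f = 0.25/(log₁₀[1.45e-05/3.7 + 5.74/2.483e+05^0.9])² = 0.25/(log₁₀[3.92e-06 + 8.01e-05])² = 0.25/(-4.076)² = 0.01505.
Darcy-Weisbach: ΔP = f(L/D)(ρV²/2) = 0.01505·(437/0.138)·(1120·2.971²/2) = 0.01505·3167·4945 = 2.356e+05 Pa.
ΔP = 2.356e+05 Pa = 2.36 bar.

ΔP ≈ 2.36 bar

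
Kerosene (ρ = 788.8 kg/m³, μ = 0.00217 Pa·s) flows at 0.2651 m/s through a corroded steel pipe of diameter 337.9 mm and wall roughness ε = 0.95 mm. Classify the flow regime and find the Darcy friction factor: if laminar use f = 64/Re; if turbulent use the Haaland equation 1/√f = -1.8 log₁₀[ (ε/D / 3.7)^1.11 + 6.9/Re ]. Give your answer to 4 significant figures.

Re = ρVD/μ = 788.8·0.2651·0.3379/0.00217 = 3.256e+04.
Re > 4000 → turbulent. ε/D = 0.00095/0.3379 = 0.00281; Haaland: 1/√f = -1.8 log₁₀[0.000345 + 0.000212] = 5.858, so f = 0.02914.

f ≈ 0.02914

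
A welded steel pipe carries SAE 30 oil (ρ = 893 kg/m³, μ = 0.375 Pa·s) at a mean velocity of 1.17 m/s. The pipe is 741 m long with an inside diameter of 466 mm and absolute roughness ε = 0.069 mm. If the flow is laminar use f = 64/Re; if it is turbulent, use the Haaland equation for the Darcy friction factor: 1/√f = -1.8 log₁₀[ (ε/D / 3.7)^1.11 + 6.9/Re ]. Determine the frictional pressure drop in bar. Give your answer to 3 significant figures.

ΔP ≈ 0.479 bar

Reynolds number Re = ρVD/μ = 893 · 1.17 · 0.466 / 0.375 = 1298.
Re < 2300 → laminar flow, so f = 64/Re = 64/1298 = 0.04929 (the turbulent correlation is not needed).
Darcy-Weisbach: ΔP = f(L/D)(ρV²/2) = 0.04929·(741/0.466)·(893·1.17²/2) = 0.04929·1590·611.2 = 4.791e+04 Pa.
ΔP = 4.791e+04 Pa = 0.479 bar.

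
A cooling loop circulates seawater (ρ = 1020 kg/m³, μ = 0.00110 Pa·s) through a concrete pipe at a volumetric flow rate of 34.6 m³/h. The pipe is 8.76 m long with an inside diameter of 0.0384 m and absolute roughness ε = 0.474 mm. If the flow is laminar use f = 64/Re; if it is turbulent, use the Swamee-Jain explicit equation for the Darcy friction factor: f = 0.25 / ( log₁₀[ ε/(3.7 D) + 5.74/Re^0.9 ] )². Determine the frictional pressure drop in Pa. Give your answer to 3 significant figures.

ΔP ≈ 329000 Pa

Q = 34.6 m³/h = 34.6/3600 = 0.009611 m³/s.
Cross-sectional area A = πD²/4 = π(0.0384)²/4 = 0.001158 m²; mean velocity V = Q/A = 0.009611/0.001158 = 8.299 m/s.
Reynolds number Re = ρVD/μ = 1020 · 8.299 · 0.0384 / 0.0011 = 2.955e+05.
Re > 4000 → turbulent. Relative roughness ε/D = 0.000474/0.0384 = 0.0123. Swamee-Jain: f = 0.25/(log₁₀[0.0123/3.7 + 5.74/2.955e+05^0.9])² = 0.25/(log₁₀[0.00334 + 6.85e-05])² = 0.25/(-2.468)² = 0.04105.
Darcy-Weisbach: ΔP = f(L/D)(ρV²/2) = 0.04105·(8.76/0.0384)·(1020·8.299²/2) = 0.04105·228.1·3.512e+04 = 3.289e+05 Pa.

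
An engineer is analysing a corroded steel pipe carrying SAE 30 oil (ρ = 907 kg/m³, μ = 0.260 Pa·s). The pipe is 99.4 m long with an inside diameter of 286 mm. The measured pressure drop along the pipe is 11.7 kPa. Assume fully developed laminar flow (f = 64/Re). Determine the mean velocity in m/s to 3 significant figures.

For laminar flow, f = 64/Re with Re = ρVD/μ, so Darcy-Weisbach reduces to ΔP = 32μLV/D². Solving for V: V = ΔP·D²/(32μL) = 1.17e+04·(0.286)²/(32·0.26·99.4) = 1.157 m/s.
Check: Re = ρVD/μ = 907·1.157·0.286/0.26 = 1155 < 2300, so the laminar assumption holds.

V ≈ 1.16 m/s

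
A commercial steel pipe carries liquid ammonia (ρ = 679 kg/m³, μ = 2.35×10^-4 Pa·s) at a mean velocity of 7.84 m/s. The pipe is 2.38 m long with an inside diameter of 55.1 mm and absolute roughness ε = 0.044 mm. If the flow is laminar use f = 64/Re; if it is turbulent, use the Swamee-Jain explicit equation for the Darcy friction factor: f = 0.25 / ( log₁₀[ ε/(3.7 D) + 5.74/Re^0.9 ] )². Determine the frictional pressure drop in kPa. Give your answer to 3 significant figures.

Reynolds number Re = ρVD/μ = 679 · 7.84 · 0.0551 / 0.000235 = 1.248e+06.
Re > 4000 → turbulent. Relative roughness ε/D = 4.4e-05/0.0551 = 0.000799. Swamee-Jain: f = 0.25/(log₁₀[0.000799/3.7 + 5.74/1.248e+06^0.9])² = 0.25/(log₁₀[0.000216 + 1.87e-05])² = 0.25/(-3.63)² = 0.01897.
Darcy-Weisbach: ΔP = f(L/D)(ρV²/2) = 0.01897·(2.38/0.0551)·(679·7.84²/2) = 0.01897·43.19·2.087e+04 = 1.71e+04 Pa.
ΔP = 1.71e+04 Pa = 17.1 kPa.

ΔP ≈ 17.1 kPa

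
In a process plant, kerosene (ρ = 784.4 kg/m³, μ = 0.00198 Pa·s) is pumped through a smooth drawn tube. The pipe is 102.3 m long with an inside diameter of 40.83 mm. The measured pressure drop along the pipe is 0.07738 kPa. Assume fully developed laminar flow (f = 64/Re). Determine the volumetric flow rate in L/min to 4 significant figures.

For laminar flow, f = 64/Re with Re = ρVD/μ, so Darcy-Weisbach reduces to ΔP = 32μLV/D². Solving for V: V = ΔP·D²/(32μL) = 77.38·(0.04083)²/(32·0.00198·102.3) = 0.0199 m/s.
Check: Re = ρVD/μ = 784.4·0.0199·0.04083/0.00198 = 321.9 < 2300, so the laminar assumption holds.
Q = V·A = 0.0199·(π/4·0.04083²) = 2.606e-05 m³/s = 1.563 L/min.

Q ≈ 1.563 L/min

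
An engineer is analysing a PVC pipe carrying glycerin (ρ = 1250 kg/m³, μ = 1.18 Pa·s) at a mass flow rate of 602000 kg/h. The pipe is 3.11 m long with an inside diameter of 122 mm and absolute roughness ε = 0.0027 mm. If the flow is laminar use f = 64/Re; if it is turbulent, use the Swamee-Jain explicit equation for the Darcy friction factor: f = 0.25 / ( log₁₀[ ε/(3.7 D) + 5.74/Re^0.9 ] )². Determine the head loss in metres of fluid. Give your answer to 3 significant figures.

ṁ = 602000 kg/h = 602000/3600 = 167.2 kg/s.
A = πD²/4 = π(0.122)²/4 = 0.01169 m²; mean velocity V = ṁ/(ρA) = 167.2/(1250 · 0.01169) = 11.44 m/s.
Reynolds number Re = ρVD/μ = 1250 · 11.44 · 0.122 / 1.18 = 1479.
Re < 2300 → laminar flow, so f = 64/Re = 64/1479 = 0.04327 (the turbulent correlation is not needed).
Darcy-Weisbach: ΔP = f(L/D)(ρV²/2) = 0.04327·(3.11/0.122)·(1250·11.44²/2) = 0.04327·25.49·8.185e+04 = 9.029e+04 Pa.
Head loss h_f = ΔP/(ρg) = 9.029e+04/(1250·9.81) = 7.36 m.

h_f ≈ 7.36 m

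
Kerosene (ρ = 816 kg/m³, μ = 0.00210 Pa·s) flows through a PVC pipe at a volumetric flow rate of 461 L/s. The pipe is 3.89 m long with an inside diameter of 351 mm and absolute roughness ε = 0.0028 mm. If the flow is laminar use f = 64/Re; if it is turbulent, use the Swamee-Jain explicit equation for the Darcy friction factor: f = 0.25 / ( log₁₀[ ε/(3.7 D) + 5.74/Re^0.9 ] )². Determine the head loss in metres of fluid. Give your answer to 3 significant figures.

h_f ≈ 0.162 m

Q = 461 L/s = 461/1000 = 0.461 m³/s.
Cross-sectional area A = πD²/4 = π(0.351)²/4 = 0.09676 m²; mean velocity V = Q/A = 0.461/0.09676 = 4.764 m/s.
Reynolds number Re = ρVD/μ = 816 · 4.764 · 0.351 / 0.0021 = 6.498e+05.
Re > 4000 → turbulent. Relative roughness ε/D = 2.8e-06/0.351 = 7.98e-06. Swamee-Jain: f = 0.25/(log₁₀[7.98e-06/3.7 + 5.74/6.498e+05^0.9])² = 0.25/(log₁₀[2.16e-06 + 3.37e-05])² = 0.25/(-4.446)² = 0.01265.
Darcy-Weisbach: ΔP = f(L/D)(ρV²/2) = 0.01265·(3.89/0.351)·(816·4.764²/2) = 0.01265·11.08·9261 = 1298 Pa.
Head loss h_f = ΔP/(ρg) = 1298/(816·9.81) = 0.162 m.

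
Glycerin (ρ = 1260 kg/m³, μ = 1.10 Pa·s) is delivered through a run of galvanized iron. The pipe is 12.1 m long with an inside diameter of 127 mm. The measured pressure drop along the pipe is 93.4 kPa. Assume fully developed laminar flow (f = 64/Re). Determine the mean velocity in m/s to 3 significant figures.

V ≈ 3.54 m/s

For laminar flow, f = 64/Re with Re = ρVD/μ, so Darcy-Weisbach reduces to ΔP = 32μLV/D². Solving for V: V = ΔP·D²/(32μL) = 9.34e+04·(0.127)²/(32·1.1·12.1) = 3.537 m/s.
Check: Re = ρVD/μ = 1260·3.537·0.127/1.1 = 514.5 < 2300, so the laminar assumption holds.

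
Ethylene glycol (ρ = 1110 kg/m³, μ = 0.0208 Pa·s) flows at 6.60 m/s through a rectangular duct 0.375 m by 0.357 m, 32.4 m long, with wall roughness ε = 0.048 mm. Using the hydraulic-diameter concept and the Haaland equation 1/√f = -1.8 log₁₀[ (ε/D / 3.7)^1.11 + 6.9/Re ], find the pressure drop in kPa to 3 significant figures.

Hydraulic diameter D_h = 4A/P = 4·(0.375·0.357)/(2·(0.375+0.357)) = 0.5355/1.464 = 0.3658 m.
Re = ρVD_h/μ = 1110·6.6·0.3658/0.0208 = 1.288e+05.
ε/D_h = 4.8e-05/0.3658 = 0.000131; Haaland gives 1/√f = -1.8 log₁₀[1.15e-05+5.36e-05] = 7.536, so f = 0.01761.
ΔP = f(L/D_h)(ρV²/2) = 0.01761·32.4/0.3658·2.418e+04 = 3.771e+04 Pa.
ΔP = 37.7 kPa.

ΔP ≈ 37.7 kPa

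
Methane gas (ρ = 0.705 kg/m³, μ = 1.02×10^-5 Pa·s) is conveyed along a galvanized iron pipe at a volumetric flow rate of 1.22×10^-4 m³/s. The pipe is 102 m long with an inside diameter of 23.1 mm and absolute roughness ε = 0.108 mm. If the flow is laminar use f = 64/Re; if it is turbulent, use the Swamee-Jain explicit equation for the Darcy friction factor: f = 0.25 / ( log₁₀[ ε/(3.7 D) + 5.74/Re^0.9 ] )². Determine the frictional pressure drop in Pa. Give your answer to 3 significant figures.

Cross-sectional area A = πD²/4 = π(0.0231)²/4 = 0.0004191 m²; mean velocity V = Q/A = 0.000122/0.0004191 = 0.2911 m/s.
Reynolds number Re = ρVD/μ = 0.705 · 0.2911 · 0.0231 / 1.02e-05 = 464.8.
Re < 2300 → laminar flow, so f = 64/Re = 64/464.8 = 0.1377 (the turbulent correlation is not needed).
Darcy-Weisbach: ΔP = f(L/D)(ρV²/2) = 0.1377·(102/0.0231)·(0.705·0.2911²/2) = 0.1377·4416·0.02987 = 18.16 Pa.

ΔP ≈ 18.2 Pa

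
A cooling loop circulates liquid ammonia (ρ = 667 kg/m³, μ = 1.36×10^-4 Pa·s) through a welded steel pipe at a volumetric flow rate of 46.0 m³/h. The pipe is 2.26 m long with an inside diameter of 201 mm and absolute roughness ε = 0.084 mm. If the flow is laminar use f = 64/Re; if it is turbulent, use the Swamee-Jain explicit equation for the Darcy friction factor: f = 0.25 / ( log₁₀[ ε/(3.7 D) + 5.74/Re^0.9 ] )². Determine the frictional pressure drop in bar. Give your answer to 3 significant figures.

Q = 46.0 m³/h = 46.0/3600 = 0.01278 m³/s.
Cross-sectional area A = πD²/4 = π(0.201)²/4 = 0.03173 m²; mean velocity V = Q/A = 0.01278/0.03173 = 0.4027 m/s.
Reynolds number Re = ρVD/μ = 667 · 0.4027 · 0.201 / 0.000136 = 3.97e+05.
Re > 4000 → turbulent. Relative roughness ε/D = 8.4e-05/0.201 = 0.000418. Swamee-Jain: f = 0.25/(log₁₀[0.000418/3.7 + 5.74/3.97e+05^0.9])² = 0.25/(log₁₀[0.000113 + 5.25e-05])² = 0.25/(-3.781)² = 0.01748.
Darcy-Weisbach: ΔP = f(L/D)(ρV²/2) = 0.01748·(2.26/0.201)·(667·0.4027²/2) = 0.01748·11.24·54.08 = 10.63 Pa.
ΔP = 10.63 Pa = 1.06×10^-4 bar.

ΔP ≈ 1.06×10^-4 bar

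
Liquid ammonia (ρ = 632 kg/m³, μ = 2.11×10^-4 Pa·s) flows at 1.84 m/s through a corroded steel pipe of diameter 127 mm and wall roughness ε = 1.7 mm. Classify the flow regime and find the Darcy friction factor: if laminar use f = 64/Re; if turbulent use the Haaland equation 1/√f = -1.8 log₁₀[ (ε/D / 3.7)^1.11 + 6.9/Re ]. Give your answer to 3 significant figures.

f ≈ 0.0421

Re = ρVD/μ = 632·1.84·0.127/0.000211 = 6.999e+05.
Re > 4000 → turbulent. ε/D = 0.0017/0.127 = 0.0134; Haaland: 1/√f = -1.8 log₁₀[0.00195 + 9.86e-06] = 4.874, so f = 0.04209.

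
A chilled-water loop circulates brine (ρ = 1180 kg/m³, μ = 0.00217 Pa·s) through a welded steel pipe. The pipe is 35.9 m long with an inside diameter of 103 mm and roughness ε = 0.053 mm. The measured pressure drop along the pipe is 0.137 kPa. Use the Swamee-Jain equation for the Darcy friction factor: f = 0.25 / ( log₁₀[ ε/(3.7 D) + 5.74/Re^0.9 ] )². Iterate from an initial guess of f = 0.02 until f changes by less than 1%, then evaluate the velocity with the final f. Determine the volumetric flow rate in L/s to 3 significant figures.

Rearranging Darcy-Weisbach: V = √(2·ΔP·D/(f·L·ρ)). With ε/D = 5.3e-05/0.103 = 0.000515, iterate starting from f = 0.02:
  f = 0.02 → V = √(2·137·0.103/(0.02·35.9·1180)) = 0.1825 m/s; Re = ρVD/μ = 1.022e+04; f → 0.03169
  f = 0.03169 → V = 0.145 m/s; Re = 8121; f → 0.03363
  f = 0.03363 → V = 0.1407 m/s; Re = 7883; f → 0.0339
Converged (Δf/f < 1%). With the final f = 0.0339: V = √(2·137·0.103/(0.0339·35.9·1180)) = 0.1402 m/s.
Q = V·A = 0.1402·(π/4·0.103²) = 0.001168 m³/s = 1.17 L/s.

Q ≈ 1.17 L/s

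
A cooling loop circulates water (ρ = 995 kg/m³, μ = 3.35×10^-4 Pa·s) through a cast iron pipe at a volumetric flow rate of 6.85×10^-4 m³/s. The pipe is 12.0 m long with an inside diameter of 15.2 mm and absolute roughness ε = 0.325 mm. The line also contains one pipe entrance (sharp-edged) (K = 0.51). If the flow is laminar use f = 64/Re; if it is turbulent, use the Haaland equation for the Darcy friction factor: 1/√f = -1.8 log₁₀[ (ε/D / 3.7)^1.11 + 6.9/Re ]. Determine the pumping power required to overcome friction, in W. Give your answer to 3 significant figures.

P ≈ 195 W

Cross-sectional area A = πD²/4 = π(0.0152)²/4 = 0.0001815 m²; mean velocity V = Q/A = 0.000685/0.0001815 = 3.775 m/s.
Reynolds number Re = ρVD/μ = 995 · 3.775 · 0.0152 / 0.000335 = 1.704e+05.
Re > 4000 → turbulent. Relative roughness ε/D = 0.000325/0.0152 = 0.0214. Haaland: 1/√f = -1.8 log₁₀[(0.0214/3.7)^1.11 + 6.9/1.704e+05] = -1.8 log₁₀[0.00328 + 4.05e-05] = 4.462, so f = 0.05022.
Total minor-loss coefficient ΣK = 1·0.51 = 0.51.
ΔP = [f·L/D + ΣK]·(ρV²/2) = [0.05022·12/0.0152 + 0.51]·(995·3.775²/2) = [39.65 + 0.51]·7090 = 2.847e+05 Pa.
Pumping power P = QΔP = 0.000685·2.847e+05 = 195.0 W = 195 W.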